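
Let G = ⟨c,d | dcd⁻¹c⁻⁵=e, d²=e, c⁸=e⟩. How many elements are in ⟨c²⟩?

|⟨c²⟩| equals the order of c². Compute successive powers until reaching e:
  (c²)¹ = c², (c²)² = c⁴, (c²)³ = c⁶, (c²)⁴ = e.
The smallest positive k with (c²)ᵏ = e is 4, so |⟨c²⟩| = 4.

Answer: 4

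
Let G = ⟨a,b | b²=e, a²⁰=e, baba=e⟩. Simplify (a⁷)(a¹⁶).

Compute (a⁷) · (a¹⁶) by multiplying left to right and reducing via the relations at each step:
  (a⁷) · a¹⁶ = a³

Answer: a³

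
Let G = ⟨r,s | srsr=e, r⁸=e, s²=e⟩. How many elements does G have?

Enumerate words in the generators, reducing via the relations: the distinct elements are
  {e, r, s, rs, r², r³, r⁴, r⁵, r⁶, r⁷, r²s, r³s, r⁴s, r⁵s, r⁶s, r⁷s}.
No further products give new elements, so |G| = 16.

Answer: 16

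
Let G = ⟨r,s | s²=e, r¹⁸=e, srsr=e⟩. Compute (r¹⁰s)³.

Compute successive powers of (r¹⁰s), reducing at each step:
  (r¹⁰s)²: (r¹⁰s) · r¹⁰ = s;   s · s = e
  (r¹⁰s)³: e · r¹⁰ = r¹⁰;   (r¹⁰) · s = r¹⁰s

Answer: r¹⁰s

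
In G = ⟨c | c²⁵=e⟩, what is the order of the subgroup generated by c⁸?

|⟨c⁸⟩| equals the order of c⁸. Compute successive powers until reaching e:
  (c⁸)¹ = c⁸, (c⁸)² = c¹⁶, (c⁸)³ = c²⁴, (c⁸)⁴ = c⁷, (c⁸)⁵ = c¹⁵, (c⁸)⁶ = c²³, (c⁸)⁷ = c⁶, (c⁸)⁸ = c¹⁴, (c⁸)⁹ = c²², (c⁸)¹⁰ = c⁵, (c⁸)¹¹ = c¹³, (c⁸)¹² = c²¹, (c⁸)¹³ = c⁴, (c⁸)¹⁴ = c¹², (c⁸)¹⁵ = c²⁰, (c⁸)¹⁶ = c³, (c⁸)¹⁷ = c¹¹, (c⁸)¹⁸ = c¹⁹, (c⁸)¹⁹ = c², (c⁸)²⁰ = c¹⁰, (c⁸)²¹ = c¹⁸, (c⁸)²² = c, (c⁸)²³ = c⁹, (c⁸)²⁴ = c¹⁷, (c⁸)²⁵ = e.
The smallest positive k with (c⁸)ᵏ = e is 25, so |⟨c⁸⟩| = 25.

Answer: 25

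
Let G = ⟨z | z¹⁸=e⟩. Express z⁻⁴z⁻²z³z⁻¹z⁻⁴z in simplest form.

Multiply left to right, reducing at each step:
  (z¹⁴) · z⁻² = z¹²
  (z¹²) · z³ = z¹⁵
  (z¹⁵) · z⁻¹ = z¹⁴
  (z¹⁴) · z⁻⁴ = z¹⁰
  (z¹⁰) · z = z¹¹

Answer: z¹¹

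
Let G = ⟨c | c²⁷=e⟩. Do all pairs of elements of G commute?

G has a single generator, so G is cyclic and hence abelian.

Answer: Yes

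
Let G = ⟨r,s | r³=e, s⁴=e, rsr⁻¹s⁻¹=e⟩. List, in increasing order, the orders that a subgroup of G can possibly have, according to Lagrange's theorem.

|G| = 12 = 2² · 3. By Lagrange's theorem the order of any subgroup divides 12; the divisors of 12 are 1, 2, 3, 4, 6, 12.

Answer: 1, 2, 3, 4, 6, 12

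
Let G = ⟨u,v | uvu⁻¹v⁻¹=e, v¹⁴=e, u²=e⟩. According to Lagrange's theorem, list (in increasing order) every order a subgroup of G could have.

|G| = 28 = 2² · 7. By Lagrange's theorem the order of any subgroup divides 28; the divisors of 28 are 1, 2, 4, 7, 14, 28.

Answer: 1, 2, 4, 7, 14, 28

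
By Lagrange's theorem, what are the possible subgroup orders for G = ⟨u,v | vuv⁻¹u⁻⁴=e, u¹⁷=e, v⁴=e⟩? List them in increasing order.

|G| = 68 = 2² · 17. By Lagrange's theorem the order of any subgroup divides 68; the divisors of 68 are 1, 2, 4, 17, 34, 68.

Answer: 1, 2, 4, 17, 34, 68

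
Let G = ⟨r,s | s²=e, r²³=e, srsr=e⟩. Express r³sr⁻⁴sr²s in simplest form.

Multiply left to right, reducing at each step:
  (r³) · s = r³s
  (r³s) · r⁻⁴ = r⁷s
  (r⁷s) · s = r⁷
  (r⁷) · r² = r⁹
  (r⁹) · s = r⁹s

Answer: r⁹s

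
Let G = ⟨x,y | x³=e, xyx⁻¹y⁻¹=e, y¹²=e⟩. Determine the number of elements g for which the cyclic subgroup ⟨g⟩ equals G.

⟨g⟩ = G would require ord(g) = |G| = 36, but the maximum element order in G is 12 < 36. So G is not cyclic and no single element generates it: the count is 0.

Answer: 0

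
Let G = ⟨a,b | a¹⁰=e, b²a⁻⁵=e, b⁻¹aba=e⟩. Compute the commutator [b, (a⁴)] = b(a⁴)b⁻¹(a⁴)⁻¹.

[b, (a⁴)] = b·(a⁴)·b⁻¹·(a⁴)⁻¹.
  b · (a⁴) = ab⁻¹
  (ab⁻¹) · (b⁻¹) = a⁶
  (a⁶) · (a⁶) = a²

Answer: a²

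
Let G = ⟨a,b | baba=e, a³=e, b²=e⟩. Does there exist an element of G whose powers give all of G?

Every cyclic group is abelian. But a·b = ab while b·a = a²b, so a·b ≠ b·a and G is not abelian. Hence G is not cyclic.

Answer: No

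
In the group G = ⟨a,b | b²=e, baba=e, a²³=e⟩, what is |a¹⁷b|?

Compute successive powers until reaching e:
  (a¹⁷b)¹ = a¹⁷b, (a¹⁷b)² = e.
The smallest positive k with (a¹⁷b)ᵏ = e is 2.

Answer: 2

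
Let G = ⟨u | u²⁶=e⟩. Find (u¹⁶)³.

Compute successive powers of (u¹⁶), reducing at each step:
  (u¹⁶)²: (u¹⁶) · u¹⁶ = u⁶
  (u¹⁶)³: (u⁶) · u¹⁶ = u²²

Answer: u²²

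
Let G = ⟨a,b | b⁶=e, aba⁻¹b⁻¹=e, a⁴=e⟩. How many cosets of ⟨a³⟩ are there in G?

First find ord(a³) by computing successive powers:
  (a³)¹ = a³, (a³)² = a², (a³)³ = a, (a³)⁴ = e.
So |⟨a³⟩| = ord(a³) = 4. With |G| = 24, by Lagrange [G : ⟨a³⟩] = 24/4 = 6.

Answer: 6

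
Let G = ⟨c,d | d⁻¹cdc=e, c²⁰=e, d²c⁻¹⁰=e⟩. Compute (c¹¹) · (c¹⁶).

Compute (c¹¹) · (c¹⁶) by multiplying left to right and reducing via the relations at each step:
  (c¹¹) · c¹⁶ = c⁷

Answer: c⁷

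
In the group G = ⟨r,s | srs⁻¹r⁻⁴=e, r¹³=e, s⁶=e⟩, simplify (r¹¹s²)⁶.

Compute successive powers of (r¹¹s²), reducing at each step:
  (r¹¹s²)²: (r¹¹s²) · r¹¹ = r⁵s²;   (r⁵s²) · s² = r⁵s⁴
  (r¹¹s²)³: (r⁵s⁴) · r¹¹ = s⁴;   (s⁴) · s² = e
  (r¹¹s²)⁴: e · r¹¹ = r¹¹;   (r¹¹) · s² = r¹¹s²
  (r¹¹s²)⁵: (r¹¹s²) · r¹¹ = r⁵s²;   (r⁵s²) · s² = r⁵s⁴
  (r¹¹s²)⁶: (r⁵s⁴) · r¹¹ = s⁴;   (s⁴) · s² = e

Answer: e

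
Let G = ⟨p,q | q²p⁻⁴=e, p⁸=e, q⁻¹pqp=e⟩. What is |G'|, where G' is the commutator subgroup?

G' = [G, G] is generated by all commutators. The generator-pair commutators are: [p, q] = p².
The subgroup they normally generate is {e, p², p⁴, p⁶}, of order 4.
Check: |G/G'| = 16/4 = 4 is the order of the abelianisation.

Answer: 4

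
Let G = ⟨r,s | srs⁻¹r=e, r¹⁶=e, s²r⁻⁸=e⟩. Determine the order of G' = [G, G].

G' = [G, G] is generated by all commutators. The generator-pair commutators are: [r, s] = r².
The subgroup they normally generate is {e, r², r⁴, r⁶, r⁸, r¹⁰, r¹², r¹⁴}, of order 8.
Check: |G/G'| = 32/8 = 4 is the order of the abelianisation.

Answer: 8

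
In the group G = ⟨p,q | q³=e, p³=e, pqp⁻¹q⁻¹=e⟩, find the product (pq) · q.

Compute (pq) · q by multiplying left to right and reducing via the relations at each step:
  (pq) · q = pq²

Answer: pq²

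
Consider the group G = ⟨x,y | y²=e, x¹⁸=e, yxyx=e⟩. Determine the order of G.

Enumerate words in the generators, reducing via the relations: the distinct elements are
  {e, x, y, xy, x², x³, x⁴, x⁵, x⁶, x⁷, x⁸, x⁹, x²y, x³y, x¹², x¹³, x¹¹, x¹⁰, x¹⁴, x¹⁵, x¹⁶, x¹⁷, x⁴y, x⁵y, x⁶y, x⁷y, x⁸y, x⁹y, x¹²y, x¹³y, x¹¹y, x¹⁰y, x¹⁴y, x¹⁵y, x¹⁶y, x¹⁷y}.
No further products give new elements, so |G| = 36.

Answer: 36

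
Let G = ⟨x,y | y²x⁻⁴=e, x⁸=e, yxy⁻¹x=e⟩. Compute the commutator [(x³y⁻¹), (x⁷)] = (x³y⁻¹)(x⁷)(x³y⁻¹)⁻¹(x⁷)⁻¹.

[(x³y⁻¹), (x⁷)] = (x³y⁻¹)·(x⁷)·(x³y⁻¹)⁻¹·(x⁷)⁻¹.
  (x³y⁻¹) · (x⁷) = y
  y · (x³y) = x
  x · x = x²

Answer: x²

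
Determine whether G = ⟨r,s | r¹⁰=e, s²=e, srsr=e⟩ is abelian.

r·s = rs but s·r = r⁹s, so r·s ≠ s·r and G is not abelian.

Answer: No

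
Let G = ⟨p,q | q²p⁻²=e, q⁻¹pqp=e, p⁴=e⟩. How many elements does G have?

Enumerate words in the generators, reducing via the relations: the distinct elements are
  {e, p, q, pq, p², p³, q⁻¹, pq⁻¹}.
No further products give new elements, so |G| = 8.

Answer: 8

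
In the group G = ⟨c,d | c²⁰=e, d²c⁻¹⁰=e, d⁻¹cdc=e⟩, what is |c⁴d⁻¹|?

Compute successive powers until reaching e:
  (c⁴d⁻¹)¹ = c⁴d⁻¹, (c⁴d⁻¹)² = c¹⁰, (c⁴d⁻¹)³ = c⁴d, (c⁴d⁻¹)⁴ = e.
The smallest positive k with (c⁴d⁻¹)ᵏ = e is 4.

Answer: 4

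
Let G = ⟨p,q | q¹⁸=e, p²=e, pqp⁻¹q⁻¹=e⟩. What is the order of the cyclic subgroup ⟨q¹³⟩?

|⟨q¹³⟩| equals the order of q¹³. Compute successive powers until reaching e:
  (q¹³)¹ = q¹³, (q¹³)² = q⁸, (q¹³)³ = q³, (q¹³)⁴ = q¹⁶, (q¹³)⁵ = q¹¹, (q¹³)⁶ = q⁶, (q¹³)⁷ = q, (q¹³)⁸ = q¹⁴, (q¹³)⁹ = q⁹, (q¹³)¹⁰ = q⁴, (q¹³)¹¹ = q¹⁷, (q¹³)¹² = q¹², (q¹³)¹³ = q⁷, (q¹³)¹⁴ = q², (q¹³)¹⁵ = q¹⁵, (q¹³)¹⁶ = q¹⁰, (q¹³)¹⁷ = q⁵, (q¹³)¹⁸ = e.
The smallest positive k with (q¹³)ᵏ = e is 18, so |⟨q¹³⟩| = 18.

Answer: 18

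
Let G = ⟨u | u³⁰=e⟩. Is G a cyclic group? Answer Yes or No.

|G| = 30. The element u has order 30 (its powers give 30 distinct elements), so ⟨u⟩ = G and G is cyclic.

Answer: Yes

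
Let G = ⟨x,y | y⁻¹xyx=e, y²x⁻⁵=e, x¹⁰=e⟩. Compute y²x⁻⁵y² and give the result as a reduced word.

Multiply left to right, reducing at each step:
  (x⁵) · x⁻⁵ = e
  e · y² = x⁵

Answer: x⁵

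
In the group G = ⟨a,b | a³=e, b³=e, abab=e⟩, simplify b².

Compute successive powers of b, reducing at each step:
  b²: b · b = b²

Answer: b²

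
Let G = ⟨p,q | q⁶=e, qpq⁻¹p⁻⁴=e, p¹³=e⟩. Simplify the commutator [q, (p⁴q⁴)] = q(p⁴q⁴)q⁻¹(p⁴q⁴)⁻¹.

[q, (p⁴q⁴)] = q·(p⁴q⁴)·q⁻¹·(p⁴q⁴)⁻¹.
  q · (p⁴q⁴) = p³q⁵
  (p³q⁵) · (q⁵) = p³q⁴
  (p³q⁴) · (pq²) = p¹²

Answer: p¹²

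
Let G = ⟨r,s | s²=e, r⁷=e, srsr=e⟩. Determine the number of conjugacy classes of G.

The conjugacy classes (representative and size) are:
  [e] (size 1), [r⁶] (size 2), [r⁵] (size 2), [r⁴] (size 2), [rs] (size 7).
Class equation: 1 + 2 + 2 + 2 + 7 = 14 = |G|. So G has 5 conjugacy classes.

Answer: 5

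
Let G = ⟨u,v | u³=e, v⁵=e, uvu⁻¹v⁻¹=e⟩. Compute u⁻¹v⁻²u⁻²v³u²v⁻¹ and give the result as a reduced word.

Multiply left to right, reducing at each step:
  (u²) · v⁻² = u²v³
  (u²v³) · u⁻² = v³
  (v³) · v³ = v
  v · u² = u²v
  (u²v) · v⁻¹ = u²

Answer: u²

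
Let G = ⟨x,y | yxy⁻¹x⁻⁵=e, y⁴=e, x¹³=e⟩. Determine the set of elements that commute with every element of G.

An element z ∈ Z(G) iff z commutes with every generator.
For example e is central: e·x = x = x·e; e·y = y = y·e.
Whereas x ∉ Z(G) since x·y = xy ≠ x⁵y = y·x.
Checking each of the 52 elements this way gives Z(G) = {e}, of order 1.

Answer: {e}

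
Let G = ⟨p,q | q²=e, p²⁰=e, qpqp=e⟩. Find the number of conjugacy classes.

The conjugacy classes (representative and size) are:
  [e] (size 1), [p] (size 2), [p¹⁸] (size 2), [p³] (size 2), [p⁴] (size 2), [p¹⁵] (size 2), [p¹⁴] (size 2), [p⁷] (size 2), [p¹²] (size 2), [p¹¹] (size 2), [p¹⁰] (size 1), [p¹⁸q] (size 10), [p⁵q] (size 10).
Class equation: 1 + 2 + 2 + 2 + 2 + 2 + 2 + 2 + 2 + 2 + 1 + 10 + 10 = 40 = |G|. So G has 13 conjugacy classes.

Answer: 13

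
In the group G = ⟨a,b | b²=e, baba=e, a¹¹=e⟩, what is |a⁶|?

Compute successive powers until reaching e:
  (a⁶)¹ = a⁶, (a⁶)² = a, (a⁶)³ = a⁷, (a⁶)⁴ = a², (a⁶)⁵ = a⁸, (a⁶)⁶ = a³, (a⁶)⁷ = a⁹, (a⁶)⁸ = a⁴, (a⁶)⁹ = a¹⁰, (a⁶)¹⁰ = a⁵, (a⁶)¹¹ = e.
The smallest positive k with (a⁶)ᵏ = e is 11.

Answer: 11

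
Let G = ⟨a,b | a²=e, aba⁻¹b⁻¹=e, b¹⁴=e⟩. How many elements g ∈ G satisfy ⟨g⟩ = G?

⟨g⟩ = G would require ord(g) = |G| = 28, but the maximum element order in G is 14 < 28. So G is not cyclic and no single element generates it: the count is 0.

Answer: 0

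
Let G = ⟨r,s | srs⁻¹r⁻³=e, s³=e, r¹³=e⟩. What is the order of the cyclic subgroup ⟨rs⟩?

|⟨rs⟩| equals the order of rs. Compute successive powers until reaching e:
  (rs)¹ = rs, (rs)² = r⁴s², (rs)³ = e.
The smallest positive k with (rs)ᵏ = e is 3, so |⟨rs⟩| = 3.

Answer: 3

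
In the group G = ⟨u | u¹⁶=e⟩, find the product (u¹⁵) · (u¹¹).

Compute (u¹⁵) · (u¹¹) by multiplying left to right and reducing via the relations at each step:
  (u¹⁵) · u¹¹ = u¹⁰

Answer: u¹⁰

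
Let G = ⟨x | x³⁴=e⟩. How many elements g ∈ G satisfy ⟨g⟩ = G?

G is cyclic of order 34. An element generates G iff its order is 34, and a cyclic group of order 34 has exactly φ(34) = 16 such elements.

Answer: 16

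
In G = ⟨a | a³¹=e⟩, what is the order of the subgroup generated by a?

|⟨a⟩| equals the order of a. Compute successive powers until reaching e:
  a¹ = a, a² = a², a³ = a³, a⁴ = a⁴, a⁵ = a⁵, a⁶ = a⁶, a⁷ = a⁷, a⁸ = a⁸, a⁹ = a⁹, a¹⁰ = a¹⁰, a¹¹ = a¹¹, a¹² = a¹², a¹³ = a¹³, a¹⁴ = a¹⁴, a¹⁵ = a¹⁵, a¹⁶ = a¹⁶, a¹⁷ = a¹⁷, a¹⁸ = a¹⁸, a¹⁹ = a¹⁹, a²⁰ = a²⁰, a²¹ = a²¹, a²² = a²², a²³ = a²³, a²⁴ = a²⁴, a²⁵ = a²⁵, a²⁶ = a²⁶, a²⁷ = a²⁷, a²⁸ = a²⁸, a²⁹ = a²⁹, a³⁰ = a³⁰, a³¹ = e.
The smallest positive k with aᵏ = e is 31, so |⟨a⟩| = 31.

Answer: 31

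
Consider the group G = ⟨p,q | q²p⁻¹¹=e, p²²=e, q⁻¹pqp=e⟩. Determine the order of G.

Enumerate words in the generators, reducing via the relations: the distinct elements are
  {e, p, q, pq, p², p³, p⁴, p⁵, p⁶, p⁷, p⁸, p⁹, p²q, p²¹, p²⁰, p³q, p¹², p¹³, p¹¹, p¹⁰, p¹⁴, p¹⁵, p¹⁶, p¹⁷, p¹⁸, p¹⁹, p⁴q, p⁵q, p⁶q, p⁷q, p⁸q, p⁹q, q⁻¹, pq⁻¹, p¹⁰q, p²q⁻¹, p³q⁻¹, p⁴q⁻¹, p⁵q⁻¹, p⁶q⁻¹, p⁷q⁻¹, p⁸q⁻¹, p⁹q⁻¹, p¹⁰q⁻¹}.
No further products give new elements, so |G| = 44.

Answer: 44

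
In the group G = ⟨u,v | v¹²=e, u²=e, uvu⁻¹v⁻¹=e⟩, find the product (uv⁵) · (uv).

Compute (uv⁵) · (uv) by multiplying left to right and reducing via the relations at each step:
  (uv⁵) · u = v⁵
  (v⁵) · v = v⁶

Answer: v⁶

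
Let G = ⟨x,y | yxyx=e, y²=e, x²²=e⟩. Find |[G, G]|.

G' = [G, G] is generated by all commutators. The generator-pair commutators are: [x, y] = x².
The subgroup they normally generate is {e, x², x⁴, x⁶, x⁸, x¹⁰, x¹², x¹⁴, x¹⁶, x¹⁸, x²⁰}, of order 11.
Check: |G/G'| = 44/11 = 4 is the order of the abelianisation.

Answer: 11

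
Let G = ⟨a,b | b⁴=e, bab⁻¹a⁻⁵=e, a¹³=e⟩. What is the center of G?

An element z ∈ Z(G) iff z commutes with every generator.
For example e is central: e·a = a = a·e; e·b = b = b·e.
Whereas a ∉ Z(G) since a·b = ab ≠ a⁵b = b·a.
Checking each of the 52 elements this way gives Z(G) = {e}, of order 1.

Answer: {e}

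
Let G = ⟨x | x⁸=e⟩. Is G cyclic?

|G| = 8. The element x has order 8 (its powers give 8 distinct elements), so ⟨x⟩ = G and G is cyclic.

Answer: Yes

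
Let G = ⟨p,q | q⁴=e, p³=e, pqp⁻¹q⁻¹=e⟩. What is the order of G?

Enumerate words in the generators, reducing via the relations: the distinct elements are
  {e, p, q, pq, p², q², q³, pq², pq³, p²q, p²q², p²q³}.
No further products give new elements, so |G| = 12.

Answer: 12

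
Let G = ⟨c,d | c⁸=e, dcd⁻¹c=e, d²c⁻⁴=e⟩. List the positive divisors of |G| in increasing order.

|G| = 16 = 2⁴. By Lagrange's theorem the order of any subgroup divides 16; the divisors of 16 are 1, 2, 4, 8, 16.

Answer: 1, 2, 4, 8, 16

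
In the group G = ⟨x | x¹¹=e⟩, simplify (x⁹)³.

Compute successive powers of (x⁹), reducing at each step:
  (x⁹)²: (x⁹) · x⁹ = x⁷
  (x⁹)³: (x⁷) · x⁹ = x⁵

Answer: x⁵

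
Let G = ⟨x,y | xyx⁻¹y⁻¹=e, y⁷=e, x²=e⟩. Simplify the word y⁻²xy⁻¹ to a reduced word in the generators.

Multiply left to right, reducing at each step:
  (y⁵) · x = xy⁵
  (xy⁵) · y⁻¹ = xy⁴

Answer: xy⁴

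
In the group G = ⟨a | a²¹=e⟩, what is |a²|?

Compute successive powers until reaching e:
  (a²)¹ = a², (a²)² = a⁴, (a²)³ = a⁶, (a²)⁴ = a⁸, (a²)⁵ = a¹⁰, (a²)⁶ = a¹², (a²)⁷ = a¹⁴, (a²)⁸ = a¹⁶, (a²)⁹ = a¹⁸, (a²)¹⁰ = a²⁰, (a²)¹¹ = a, (a²)¹² = a³, (a²)¹³ = a⁵, (a²)¹⁴ = a⁷, (a²)¹⁵ = a⁹, (a²)¹⁶ = a¹¹, (a²)¹⁷ = a¹³, (a²)¹⁸ = a¹⁵, (a²)¹⁹ = a¹⁷, (a²)²⁰ = a¹⁹, (a²)²¹ = e.
The smallest positive k with (a²)ᵏ = e is 21.

Answer: 21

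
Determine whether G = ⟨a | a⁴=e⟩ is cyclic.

|G| = 4. The element a has order 4 (its powers give 4 distinct elements), so ⟨a⟩ = G and G is cyclic.

Answer: Yes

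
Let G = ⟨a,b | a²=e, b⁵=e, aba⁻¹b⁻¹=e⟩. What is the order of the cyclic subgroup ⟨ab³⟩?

|⟨ab³⟩| equals the order of ab³. Compute successive powers until reaching e:
  (ab³)¹ = ab³, (ab³)² = b, (ab³)³ = ab⁴, (ab³)⁴ = b², (ab³)⁵ = a, (ab³)⁶ = b³, (ab³)⁷ = ab, (ab³)⁸ = b⁴, (ab³)⁹ = ab², (ab³)¹⁰ = e.
The smallest positive k with (ab³)ᵏ = e is 10, so |⟨ab³⟩| = 10.

Answer: 10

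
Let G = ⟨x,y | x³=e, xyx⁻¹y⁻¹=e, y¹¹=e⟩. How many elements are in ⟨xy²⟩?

|⟨xy²⟩| equals the order of xy². Compute successive powers until reaching e:
  (xy²)¹ = xy², (xy²)² = x²y⁴, (xy²)³ = y⁶, (xy²)⁴ = xy⁸, (xy²)⁵ = x²y¹⁰, (xy²)⁶ = y, (xy²)⁷ = xy³, (xy²)⁸ = x²y⁵, (xy²)⁹ = y⁷, (xy²)¹⁰ = xy⁹, (xy²)¹¹ = x², (xy²)¹² = y², (xy²)¹³ = xy⁴, (xy²)¹⁴ = x²y⁶, (xy²)¹⁵ = y⁸, (xy²)¹⁶ = xy¹⁰, (xy²)¹⁷ = x²y, (xy²)¹⁸ = y³, (xy²)¹⁹ = xy⁵, (xy²)²⁰ = x²y⁷, (xy²)²¹ = y⁹, (xy²)²² = x, (xy²)²³ = x²y², (xy²)²⁴ = y⁴, (xy²)²⁵ = xy⁶, (xy²)²⁶ = x²y⁸, (xy²)²⁷ = y¹⁰, (xy²)²⁸ = xy, (xy²)²⁹ = x²y³, (xy²)³⁰ = y⁵, (xy²)³¹ = xy⁷, (xy²)³² = x²y⁹, (xy²)³³ = e.
The smallest positive k with (xy²)ᵏ = e is 33, so |⟨xy²⟩| = 33.

Answer: 33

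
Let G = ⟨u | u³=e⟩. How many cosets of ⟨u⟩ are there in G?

First find ord(u) by computing successive powers:
  u¹ = u, u² = u², u³ = e.
So |⟨u⟩| = ord(u) = 3. With |G| = 3, by Lagrange [G : ⟨u⟩] = 3/3 = 1.

Answer: 1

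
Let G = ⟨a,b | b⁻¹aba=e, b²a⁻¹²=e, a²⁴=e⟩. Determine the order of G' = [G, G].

G' = [G, G] is generated by all commutators. The generator-pair commutators are: [a, b] = a².
The subgroup they normally generate is {e, a², a⁴, a⁶, a⁸, a¹⁰, a¹², a¹⁴, a¹⁶, a¹⁸, a²⁰, a²²}, of order 12.
Check: |G/G'| = 48/12 = 4 is the order of the abelianisation.

Answer: 12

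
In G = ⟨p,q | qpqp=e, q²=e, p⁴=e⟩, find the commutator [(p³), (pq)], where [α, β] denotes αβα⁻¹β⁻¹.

[(p³), (pq)] = (p³)·(pq)·(p³)⁻¹·(pq)⁻¹.
  (p³) · (pq) = q
  q · p = p³q
  (p³q) · (pq) = p²

Answer: p²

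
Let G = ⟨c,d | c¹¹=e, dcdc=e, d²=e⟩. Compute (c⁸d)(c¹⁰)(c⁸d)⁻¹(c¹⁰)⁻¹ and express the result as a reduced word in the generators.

[(c⁸d), (c¹⁰)] = (c⁸d)·(c¹⁰)·(c⁸d)⁻¹·(c¹⁰)⁻¹.
  (c⁸d) · (c¹⁰) = c⁹d
  (c⁹d) · (c⁸d) = c
  c · c = c²

Answer: c²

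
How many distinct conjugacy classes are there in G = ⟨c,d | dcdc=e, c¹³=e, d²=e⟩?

The conjugacy classes (representative and size) are:
  [e] (size 1), [c¹²] (size 2), [c¹¹] (size 2), [c³] (size 2), [c⁴] (size 2), [c⁸] (size 2), [c⁶] (size 2), [d] (size 13).
Class equation: 1 + 2 + 2 + 2 + 2 + 2 + 2 + 13 = 26 = |G|. So G has 8 conjugacy classes.

Answer: 8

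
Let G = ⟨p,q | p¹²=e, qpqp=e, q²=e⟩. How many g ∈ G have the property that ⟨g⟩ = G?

⟨g⟩ = G would require ord(g) = |G| = 24, but the maximum element order in G is 12 < 24. So G is not cyclic and no single element generates it: the count is 0.

Answer: 0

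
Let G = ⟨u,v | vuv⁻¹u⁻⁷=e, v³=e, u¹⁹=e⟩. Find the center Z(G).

An element z ∈ Z(G) iff z commutes with every generator.
For example e is central: e·u = u = u·e; e·v = v = v·e.
Whereas u ∉ Z(G) since u·v = uv ≠ u⁷v = v·u.
Checking each of the 57 elements this way gives Z(G) = {e}, of order 1.

Answer: {e}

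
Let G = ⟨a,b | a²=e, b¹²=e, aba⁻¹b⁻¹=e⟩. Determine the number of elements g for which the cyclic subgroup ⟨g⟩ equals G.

⟨g⟩ = G would require ord(g) = |G| = 24, but the maximum element order in G is 12 < 24. So G is not cyclic and no single element generates it: the count is 0.

Answer: 0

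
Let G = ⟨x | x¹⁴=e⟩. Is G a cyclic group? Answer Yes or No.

|G| = 14. The element x has order 14 (its powers give 14 distinct elements), so ⟨x⟩ = G and G is cyclic.

Answer: Yes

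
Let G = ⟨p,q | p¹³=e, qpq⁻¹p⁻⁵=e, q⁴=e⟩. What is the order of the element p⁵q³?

Compute successive powers until reaching e:
  (p⁵q³)¹ = p⁵q³, (p⁵q³)² = p⁶q², (p⁵q³)³ = pq, (p⁵q³)⁴ = e.
The smallest positive k with (p⁵q³)ᵏ = e is 4.

Answer: 4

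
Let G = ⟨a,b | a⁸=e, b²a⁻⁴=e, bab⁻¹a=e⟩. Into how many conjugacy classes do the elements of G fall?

The conjugacy classes (representative and size) are:
  [e] (size 1), [a⁷] (size 2), [a²] (size 2), [a⁵] (size 2), [a⁴] (size 1), [a²b⁻¹] (size 4), [a³b] (size 4).
Class equation: 1 + 2 + 2 + 2 + 1 + 4 + 4 = 16 = |G|. So G has 7 conjugacy classes.

Answer: 7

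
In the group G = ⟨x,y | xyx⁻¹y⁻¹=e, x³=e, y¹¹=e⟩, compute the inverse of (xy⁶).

The order of (xy⁶) is 33 (smallest k with (xy⁶)ᵏ = e), so (xy⁶)⁻¹ = (xy⁶)³² = x²y⁵.
Check: (xy⁶) · (x²y⁵) → (xy⁶) · x² = y⁶;   (y⁶) · y⁵ = e, giving e as required.

Answer: x²y⁵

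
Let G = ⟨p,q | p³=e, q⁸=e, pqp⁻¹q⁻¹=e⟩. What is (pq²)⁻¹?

The order of (pq²) is 12 (smallest k with (pq²)ᵏ = e), so (pq²)⁻¹ = (pq²)¹¹ = p²q⁶.
Check: (pq²) · (p²q⁶) → (pq²) · p² = q²;   (q²) · q⁶ = e, giving e as required.

Answer: p²q⁶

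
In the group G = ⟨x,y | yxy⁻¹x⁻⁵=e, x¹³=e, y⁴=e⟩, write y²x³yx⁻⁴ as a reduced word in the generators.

Multiply left to right, reducing at each step:
  (y²) · x³ = x¹⁰y²
  (x¹⁰y²) · y = x¹⁰y³
  (x¹⁰y³) · x⁻⁴ = x⁴y³

Answer: x⁴y³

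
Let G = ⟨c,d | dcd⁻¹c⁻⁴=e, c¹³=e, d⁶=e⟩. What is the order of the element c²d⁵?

Compute successive powers until reaching e:
  (c²d⁵)¹ = c²d⁵, (c²d⁵)² = c⁹d⁴, (c²d⁵)³ = cd³, (c²d⁵)⁴ = c¹²d², (c²d⁵)⁵ = c⁵d, (c²d⁵)⁶ = e.
The smallest positive k with (c²d⁵)ᵏ = e is 6.

Answer: 6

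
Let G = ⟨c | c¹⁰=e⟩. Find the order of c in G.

Compute successive powers until reaching e:
  c¹ = c, c² = c², c³ = c³, c⁴ = c⁴, c⁵ = c⁵, c⁶ = c⁶, c⁷ = c⁷, c⁸ = c⁸, c⁹ = c⁹, c¹⁰ = e.
The smallest positive k with cᵏ = e is 10.

Answer: 10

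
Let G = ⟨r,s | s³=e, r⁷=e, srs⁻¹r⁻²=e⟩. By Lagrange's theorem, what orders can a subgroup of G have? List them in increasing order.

|G| = 21 = 3 · 7. By Lagrange's theorem the order of any subgroup divides 21; the divisors of 21 are 1, 3, 7, 21.

Answer: 1, 3, 7, 21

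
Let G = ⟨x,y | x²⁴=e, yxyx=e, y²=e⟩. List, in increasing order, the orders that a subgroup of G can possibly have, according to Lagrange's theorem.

|G| = 48 = 2⁴ · 3. By Lagrange's theorem the order of any subgroup divides 48; the divisors of 48 are 1, 2, 3, 4, 6, 8, 12, 16, 24, 48.

Answer: 1, 2, 3, 4, 6, 8, 12, 16, 24, 48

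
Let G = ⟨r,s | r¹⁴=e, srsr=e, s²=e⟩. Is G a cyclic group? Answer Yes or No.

Every cyclic group is abelian. But r·s = rs while s·r = r¹³s, so r·s ≠ s·r and G is not abelian. Hence G is not cyclic.

Answer: No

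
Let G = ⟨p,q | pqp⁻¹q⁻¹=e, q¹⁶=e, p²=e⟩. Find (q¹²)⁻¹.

The order of (q¹²) is 4 (smallest k with (q¹²)ᵏ = e), so (q¹²)⁻¹ = (q¹²)³ = q⁴.
Check: (q¹²) · (q⁴) → (q¹²) · q⁴ = e, giving e as required.

Answer: q⁴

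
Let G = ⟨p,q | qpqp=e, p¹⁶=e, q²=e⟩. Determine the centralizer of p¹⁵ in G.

⟨p¹⁵⟩ ⊆ C_G(p¹⁵) since powers of p¹⁵ commute with p¹⁵; so |C_G(p¹⁵)| ≥ |⟨p¹⁵⟩| = 16.
By orbit–stabilizer, |C_G(p¹⁵)| = |G| / |conj. class of p¹⁵| = 32 / 2 = 16.
The 16 elements commuting with p¹⁵ are {e, p, p², p³, p⁴, p⁵, p⁶, p⁷, p⁸, p⁹, p¹⁰, p¹¹, p¹², p¹³, p¹⁴, p¹⁵}.

Answer: {e, p, p², p³, p⁴, p⁵, p⁶, p⁷, p⁸, p⁹, p¹⁰, p¹¹, p¹², p¹³, p¹⁴, p¹⁵}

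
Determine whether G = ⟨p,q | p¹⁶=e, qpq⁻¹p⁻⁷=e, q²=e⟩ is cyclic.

Every cyclic group is abelian. But p·q = pq while q·p = p⁷q, so p·q ≠ q·p and G is not abelian. Hence G is not cyclic.

Answer: No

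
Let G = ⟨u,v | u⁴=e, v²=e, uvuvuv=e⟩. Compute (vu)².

Compute successive powers of (vu), reducing at each step:
  (vu)²: (vu) · v = u³vu³;   (u³vu³) · u = u³v

Answer: u³v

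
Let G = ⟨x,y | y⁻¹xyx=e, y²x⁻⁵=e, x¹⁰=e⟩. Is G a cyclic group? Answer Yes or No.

Every cyclic group is abelian. But x·y = xy while y·x = x⁴y⁻¹, so x·y ≠ y·x and G is not abelian. Hence G is not cyclic.

Answer: No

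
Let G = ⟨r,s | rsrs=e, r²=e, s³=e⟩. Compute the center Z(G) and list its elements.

An element z ∈ Z(G) iff z commutes with every generator.
For example e is central: e·r = r = r·e; e·s = s = s·e.
Whereas r ∉ Z(G) since r·s = rs ≠ rs² = s·r.
Checking each of the 6 elements this way gives Z(G) = {e}, of order 1.

Answer: {e}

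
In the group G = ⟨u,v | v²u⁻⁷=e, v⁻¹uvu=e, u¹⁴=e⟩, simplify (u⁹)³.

Compute successive powers of (u⁹), reducing at each step:
  (u⁹)²: (u⁹) · u⁹ = u⁴
  (u⁹)³: (u⁴) · u⁹ = u¹³

Answer: u¹³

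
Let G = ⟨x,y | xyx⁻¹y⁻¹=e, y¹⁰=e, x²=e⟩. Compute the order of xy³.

Compute successive powers until reaching e:
  (xy³)¹ = xy³, (xy³)² = y⁶, (xy³)³ = xy⁹, (xy³)⁴ = y², (xy³)⁵ = xy⁵, (xy³)⁶ = y⁸, (xy³)⁷ = xy, (xy³)⁸ = y⁴, (xy³)⁹ = xy⁷, (xy³)¹⁰ = e.
The smallest positive k with (xy³)ᵏ = e is 10.

Answer: 10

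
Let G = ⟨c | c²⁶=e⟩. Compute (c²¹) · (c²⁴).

Compute (c²¹) · (c²⁴) by multiplying left to right and reducing via the relations at each step:
  (c²¹) · c²⁴ = c¹⁹

Answer: c¹⁹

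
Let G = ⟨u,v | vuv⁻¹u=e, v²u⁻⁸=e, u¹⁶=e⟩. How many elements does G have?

Enumerate words in the generators, reducing via the relations: the distinct elements are
  {e, u, v, uv, u², u³, u⁴, u⁵, u⁶, u⁷, u⁸, u⁹, u²v, u³v, u¹², u¹³, u¹¹, u¹⁰, u¹⁴, u¹⁵, u⁴v, u⁵v, u⁶v, u⁷v, v⁻¹, uv⁻¹, u²v⁻¹, u³v⁻¹, u⁴v⁻¹, u⁵v⁻¹, u⁶v⁻¹, u⁷v⁻¹}.
No further products give new elements, so |G| = 32.

Answer: 32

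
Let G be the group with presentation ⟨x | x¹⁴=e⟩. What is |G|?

G is generated by a single element, so G is cyclic. The relator gives x¹⁴ = e and no smaller power is forced to be e, so the 14 powers {e, x, x², x³, x⁴, x⁵, x⁶, x⁷, x⁸, x⁹, x¹², x¹³, x¹¹, x¹⁰} are distinct. Hence |G| = 14.

Answer: 14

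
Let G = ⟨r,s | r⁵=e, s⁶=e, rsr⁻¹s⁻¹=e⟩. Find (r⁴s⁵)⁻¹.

The order of (r⁴s⁵) is 30 (smallest k with (r⁴s⁵)ᵏ = e), so (r⁴s⁵)⁻¹ = (r⁴s⁵)²⁹ = rs.
Check: (r⁴s⁵) · (rs) → (r⁴s⁵) · r = s⁵;   (s⁵) · s = e, giving e as required.

Answer: rs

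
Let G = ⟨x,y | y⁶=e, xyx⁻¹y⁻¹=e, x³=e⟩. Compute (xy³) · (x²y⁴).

Compute (xy³) · (x²y⁴) by multiplying left to right and reducing via the relations at each step:
  (xy³) · x² = y³
  (y³) · y⁴ = y

Answer: y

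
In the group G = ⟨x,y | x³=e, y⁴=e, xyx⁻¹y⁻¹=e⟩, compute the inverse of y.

The order of y is 4 (smallest k with yᵏ = e), so y⁻¹ = y³ = y³.
Check: y · (y³) → y · y³ = e, giving e as required.

Answer: y³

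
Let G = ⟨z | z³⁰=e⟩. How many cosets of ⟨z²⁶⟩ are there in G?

First find ord(z²⁶) by computing successive powers:
  (z²⁶)¹ = z²⁶, (z²⁶)² = z²², (z²⁶)³ = z¹⁸, (z²⁶)⁴ = z¹⁴, (z²⁶)⁵ = z¹⁰, (z²⁶)⁶ = z⁶, (z²⁶)⁷ = z², (z²⁶)⁸ = z²⁸, (z²⁶)⁹ = z²⁴, (z²⁶)¹⁰ = z²⁰, (z²⁶)¹¹ = z¹⁶, (z²⁶)¹² = z¹², (z²⁶)¹³ = z⁸, (z²⁶)¹⁴ = z⁴, (z²⁶)¹⁵ = e.
So |⟨z²⁶⟩| = ord(z²⁶) = 15. With |G| = 30, by Lagrange [G : ⟨z²⁶⟩] = 30/15 = 2.

Answer: 2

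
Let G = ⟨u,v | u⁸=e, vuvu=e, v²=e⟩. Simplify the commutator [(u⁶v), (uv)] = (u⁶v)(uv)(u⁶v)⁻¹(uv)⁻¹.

[(u⁶v), (uv)] = (u⁶v)·(uv)·(u⁶v)⁻¹·(uv)⁻¹.
  (u⁶v) · (uv) = u⁵
  (u⁵) · (u⁶v) = u³v
  (u³v) · (uv) = u²

Answer: u²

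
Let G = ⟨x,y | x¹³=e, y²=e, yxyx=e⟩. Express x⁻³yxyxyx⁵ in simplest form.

Multiply left to right, reducing at each step:
  (x¹⁰) · y = x¹⁰y
  (x¹⁰y) · x = x⁹y
  (x⁹y) · y = x⁹
  (x⁹) · x = x¹⁰
  (x¹⁰) · y = x¹⁰y
  (x¹⁰y) · x⁵ = x⁵y

Answer: x⁵y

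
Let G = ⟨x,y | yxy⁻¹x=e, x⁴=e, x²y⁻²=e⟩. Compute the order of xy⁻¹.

Compute successive powers until reaching e:
  (xy⁻¹)¹ = xy⁻¹, (xy⁻¹)² = x², (xy⁻¹)³ = xy, (xy⁻¹)⁴ = e.
The smallest positive k with (xy⁻¹)ᵏ = e is 4.

Answer: 4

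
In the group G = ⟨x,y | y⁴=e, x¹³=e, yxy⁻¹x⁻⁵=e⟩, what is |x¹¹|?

Compute successive powers until reaching e:
  (x¹¹)¹ = x¹¹, (x¹¹)² = x⁹, (x¹¹)³ = x⁷, (x¹¹)⁴ = x⁵, (x¹¹)⁵ = x³, (x¹¹)⁶ = x, (x¹¹)⁷ = x¹², (x¹¹)⁸ = x¹⁰, (x¹¹)⁹ = x⁸, (x¹¹)¹⁰ = x⁶, (x¹¹)¹¹ = x⁴, (x¹¹)¹² = x², (x¹¹)¹³ = e.
The smallest positive k with (x¹¹)ᵏ = e is 13.

Answer: 13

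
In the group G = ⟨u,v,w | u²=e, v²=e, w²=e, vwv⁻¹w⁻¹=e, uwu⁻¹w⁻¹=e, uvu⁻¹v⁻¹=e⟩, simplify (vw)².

Compute successive powers of (vw), reducing at each step:
  (vw)²: (vw) · v = w;   w · w = e

Answer: e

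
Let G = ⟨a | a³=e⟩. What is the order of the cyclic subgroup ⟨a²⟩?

|⟨a²⟩| equals the order of a². Compute successive powers until reaching e:
  (a²)¹ = a², (a²)² = a, (a²)³ = e.
The smallest positive k with (a²)ᵏ = e is 3, so |⟨a²⟩| = 3.

Answer: 3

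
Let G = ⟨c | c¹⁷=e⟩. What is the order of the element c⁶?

Compute successive powers until reaching e:
  (c⁶)¹ = c⁶, (c⁶)² = c¹², (c⁶)³ = c, (c⁶)⁴ = c⁷, (c⁶)⁵ = c¹³, (c⁶)⁶ = c², (c⁶)⁷ = c⁸, (c⁶)⁸ = c¹⁴, (c⁶)⁹ = c³, (c⁶)¹⁰ = c⁹, (c⁶)¹¹ = c¹⁵, (c⁶)¹² = c⁴, (c⁶)¹³ = c¹⁰, (c⁶)¹⁴ = c¹⁶, (c⁶)¹⁵ = c⁵, (c⁶)¹⁶ = c¹¹, (c⁶)¹⁷ = e.
The smallest positive k with (c⁶)ᵏ = e is 17.

Answer: 17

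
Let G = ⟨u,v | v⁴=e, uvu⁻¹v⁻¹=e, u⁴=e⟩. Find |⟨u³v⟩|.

|⟨u³v⟩| equals the order of u³v. Compute successive powers until reaching e:
  (u³v)¹ = u³v, (u³v)² = u²v², (u³v)³ = uv³, (u³v)⁴ = e.
The smallest positive k with (u³v)ᵏ = e is 4, so |⟨u³v⟩| = 4.

Answer: 4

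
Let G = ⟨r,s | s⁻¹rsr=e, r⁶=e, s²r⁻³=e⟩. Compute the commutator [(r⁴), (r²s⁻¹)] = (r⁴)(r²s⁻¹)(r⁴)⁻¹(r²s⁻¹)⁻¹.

[(r⁴), (r²s⁻¹)] = (r⁴)·(r²s⁻¹)·(r⁴)⁻¹·(r²s⁻¹)⁻¹.
  (r⁴) · (r²s⁻¹) = s⁻¹
  (s⁻¹) · (r²) = rs
  (rs) · (r²s) = r²

Answer: r²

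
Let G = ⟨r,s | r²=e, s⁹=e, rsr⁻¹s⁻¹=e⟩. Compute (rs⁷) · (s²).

Compute (rs⁷) · (s²) by multiplying left to right and reducing via the relations at each step:
  (rs⁷) · s² = r

Answer: r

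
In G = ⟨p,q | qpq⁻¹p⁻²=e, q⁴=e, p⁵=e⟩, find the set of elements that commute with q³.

⟨q³⟩ ⊆ C_G(q³) since powers of q³ commute with q³; so |C_G(q³)| ≥ |⟨q³⟩| = 4.
By orbit–stabilizer, |C_G(q³)| = |G| / |conj. class of q³| = 20 / 5 = 4.
The 4 elements commuting with q³ are {e, q, q², q³}.

Answer: {e, q, q², q³}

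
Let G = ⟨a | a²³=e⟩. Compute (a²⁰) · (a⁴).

Compute (a²⁰) · (a⁴) by multiplying left to right and reducing via the relations at each step:
  (a²⁰) · a⁴ = a

Answer: a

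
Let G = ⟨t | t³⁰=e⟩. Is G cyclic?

|G| = 30. The element t has order 30 (its powers give 30 distinct elements), so ⟨t⟩ = G and G is cyclic.

Answer: Yes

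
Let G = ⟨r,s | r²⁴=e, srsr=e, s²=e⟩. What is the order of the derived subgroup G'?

G' = [G, G] is generated by all commutators. The generator-pair commutators are: [r, s] = r².
The subgroup they normally generate is {e, r², r⁴, r⁶, r⁸, r¹⁰, r¹², r¹⁴, r¹⁶, r¹⁸, r²⁰, r²²}, of order 12.
Check: |G/G'| = 48/12 = 4 is the order of the abelianisation.

Answer: 12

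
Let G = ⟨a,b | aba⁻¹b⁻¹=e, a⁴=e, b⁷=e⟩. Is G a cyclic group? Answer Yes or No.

|G| = 28. The element ab has order 28 (its powers give 28 distinct elements), so ⟨ab⟩ = G and G is cyclic.

Answer: Yes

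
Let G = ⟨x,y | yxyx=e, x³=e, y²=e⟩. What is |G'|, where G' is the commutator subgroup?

G' = [G, G] is generated by all commutators. The generator-pair commutators are: [x, y] = x².
The subgroup they normally generate is {e, x, x²}, of order 3.
Check: |G/G'| = 6/3 = 2 is the order of the abelianisation.

Answer: 3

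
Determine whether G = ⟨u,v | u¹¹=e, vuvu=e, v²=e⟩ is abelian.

u·v = uv but v·u = u¹⁰v, so u·v ≠ v·u and G is not abelian.

Answer: No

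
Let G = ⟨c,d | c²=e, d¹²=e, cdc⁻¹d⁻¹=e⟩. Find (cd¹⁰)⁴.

Compute successive powers of (cd¹⁰), reducing at each step:
  (cd¹⁰)²: (cd¹⁰) · c = d¹⁰;   (d¹⁰) · d¹⁰ = d⁸
  (cd¹⁰)³: (d⁸) · c = cd⁸;   (cd⁸) · d¹⁰ = cd⁶
  (cd¹⁰)⁴: (cd⁶) · c = d⁶;   (d⁶) · d¹⁰ = d⁴

Answer: d⁴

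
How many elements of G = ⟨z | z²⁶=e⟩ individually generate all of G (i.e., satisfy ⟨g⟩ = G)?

G is cyclic of order 26. An element generates G iff its order is 26, and a cyclic group of order 26 has exactly φ(26) = 12 such elements.

Answer: 12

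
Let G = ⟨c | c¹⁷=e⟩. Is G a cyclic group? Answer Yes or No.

|G| = 17. The element c has order 17 (its powers give 17 distinct elements), so ⟨c⟩ = G and G is cyclic.

Answer: Yes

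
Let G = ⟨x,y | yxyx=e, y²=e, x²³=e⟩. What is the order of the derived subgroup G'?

G' = [G, G] is generated by all commutators. The generator-pair commutators are: [x, y] = x².
The subgroup they normally generate is {e, x, x², x³, x⁴, x⁵, x⁶, x⁷, x⁸, x⁹, x¹⁰, x¹¹, x¹², x¹³, x¹⁴, x¹⁵, x¹⁶, x¹⁷, x¹⁸, x¹⁹, x²⁰, x²¹, x²²}, of order 23.
Check: |G/G'| = 46/23 = 2 is the order of the abelianisation.

Answer: 23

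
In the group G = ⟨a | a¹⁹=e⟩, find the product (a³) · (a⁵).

Compute (a³) · (a⁵) by multiplying left to right and reducing via the relations at each step:
  (a³) · a⁵ = a⁸

Answer: a⁸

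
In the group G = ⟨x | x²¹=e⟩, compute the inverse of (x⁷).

The order of (x⁷) is 3 (smallest k with (x⁷)ᵏ = e), so (x⁷)⁻¹ = (x⁷)² = x¹⁴.
Check: (x⁷) · (x¹⁴) → (x⁷) · x¹⁴ = e, giving e as required.

Answer: x¹⁴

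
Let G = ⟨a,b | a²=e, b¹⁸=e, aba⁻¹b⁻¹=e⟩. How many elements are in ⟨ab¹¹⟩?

|⟨ab¹¹⟩| equals the order of ab¹¹. Compute successive powers until reaching e:
  (ab¹¹)¹ = ab¹¹, (ab¹¹)² = b⁴, (ab¹¹)³ = ab¹⁵, (ab¹¹)⁴ = b⁸, (ab¹¹)⁵ = ab, (ab¹¹)⁶ = b¹², (ab¹¹)⁷ = ab⁵, (ab¹¹)⁸ = b¹⁶, (ab¹¹)⁹ = ab⁹, (ab¹¹)¹⁰ = b², (ab¹¹)¹¹ = ab¹³, (ab¹¹)¹² = b⁶, (ab¹¹)¹³ = ab¹⁷, (ab¹¹)¹⁴ = b¹⁰, (ab¹¹)¹⁵ = ab³, (ab¹¹)¹⁶ = b¹⁴, (ab¹¹)¹⁷ = ab⁷, (ab¹¹)¹⁸ = e.
The smallest positive k with (ab¹¹)ᵏ = e is 18, so |⟨ab¹¹⟩| = 18.

Answer: 18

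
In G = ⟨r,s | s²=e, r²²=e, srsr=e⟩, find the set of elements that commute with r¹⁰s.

⟨r¹⁰s⟩ ⊆ C_G(r¹⁰s) since powers of r¹⁰s commute with r¹⁰s; so |C_G(r¹⁰s)| ≥ |⟨r¹⁰s⟩| = 2.
By orbit–stabilizer, |C_G(r¹⁰s)| = |G| / |conj. class of r¹⁰s| = 44 / 11 = 4.
The 4 elements commuting with r¹⁰s are {e, r¹¹, r²¹s, r¹⁰s}.

Answer: {e, r¹¹, r²¹s, r¹⁰s}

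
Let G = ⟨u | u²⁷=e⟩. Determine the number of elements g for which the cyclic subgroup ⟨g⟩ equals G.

G is cyclic of order 27. An element generates G iff its order is 27, and a cyclic group of order 27 has exactly φ(27) = 18 such elements.

Answer: 18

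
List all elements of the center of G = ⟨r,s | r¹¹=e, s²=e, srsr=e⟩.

An element z ∈ Z(G) iff z commutes with every generator.
For example e is central: e·r = r = r·e; e·s = s = s·e.
Whereas r ∉ Z(G) since r·s = rs ≠ r¹⁰s = s·r.
Checking each of the 22 elements this way gives Z(G) = {e}, of order 1.

Answer: {e}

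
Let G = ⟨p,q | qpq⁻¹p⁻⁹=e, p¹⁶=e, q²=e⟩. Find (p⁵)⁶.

Compute successive powers of (p⁵), reducing at each step:
  (p⁵)²: (p⁵) · p⁵ = p¹⁰
  (p⁵)³: (p¹⁰) · p⁵ = p¹⁵
  (p⁵)⁴: (p¹⁵) · p⁵ = p⁴
  (p⁵)⁵: (p⁴) · p⁵ = p⁹
  (p⁵)⁶: (p⁹) · p⁵ = p¹⁴

Answer: p¹⁴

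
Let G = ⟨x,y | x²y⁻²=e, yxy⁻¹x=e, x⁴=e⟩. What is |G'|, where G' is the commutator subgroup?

G' = [G, G] is generated by all commutators. The generator-pair commutators are: [x, y] = x².
The subgroup they normally generate is {e, x²}, of order 2.
Check: |G/G'| = 8/2 = 4 is the order of the abelianisation.

Answer: 2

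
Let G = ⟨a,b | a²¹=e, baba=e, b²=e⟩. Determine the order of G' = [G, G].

G' = [G, G] is generated by all commutators. The generator-pair commutators are: [a, b] = a².
The subgroup they normally generate is {e, a, a², a³, a⁴, a⁵, a⁶, a⁷, a⁸, a⁹, a¹⁰, a¹¹, a¹², a¹³, a¹⁴, a¹⁵, a¹⁶, a¹⁷, a¹⁸, a¹⁹, a²⁰}, of order 21.
Check: |G/G'| = 42/21 = 2 is the order of the abelianisation.

Answer: 21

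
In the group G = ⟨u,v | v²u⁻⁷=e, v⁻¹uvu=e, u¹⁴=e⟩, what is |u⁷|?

Compute successive powers until reaching e:
  (u⁷)¹ = u⁷, (u⁷)² = e.
The smallest positive k with (u⁷)ᵏ = e is 2.

Answer: 2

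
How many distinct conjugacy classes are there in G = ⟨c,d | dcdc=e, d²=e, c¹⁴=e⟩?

The conjugacy classes (representative and size) are:
  [e] (size 1), [c¹³] (size 2), [c²] (size 2), [c³] (size 2), [c¹⁰] (size 2), [c⁵] (size 2), [c⁸] (size 2), [c⁷] (size 1), [c⁶d] (size 7), [c⁹d] (size 7).
Class equation: 1 + 2 + 2 + 2 + 2 + 2 + 2 + 1 + 7 + 7 = 28 = |G|. So G has 10 conjugacy classes.

Answer: 10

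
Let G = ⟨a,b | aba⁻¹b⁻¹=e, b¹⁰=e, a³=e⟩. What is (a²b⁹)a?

Compute (a²b⁹) · a by multiplying left to right and reducing via the relations at each step:
  (a²b⁹) · a = b⁹

Answer: b⁹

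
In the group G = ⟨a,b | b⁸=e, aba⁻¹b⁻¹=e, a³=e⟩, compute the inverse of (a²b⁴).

The order of (a²b⁴) is 6 (smallest k with (a²b⁴)ᵏ = e), so (a²b⁴)⁻¹ = (a²b⁴)⁵ = ab⁴.
Check: (a²b⁴) · (ab⁴) → (a²b⁴) · a = b⁴;   (b⁴) · b⁴ = e, giving e as required.

Answer: ab⁴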